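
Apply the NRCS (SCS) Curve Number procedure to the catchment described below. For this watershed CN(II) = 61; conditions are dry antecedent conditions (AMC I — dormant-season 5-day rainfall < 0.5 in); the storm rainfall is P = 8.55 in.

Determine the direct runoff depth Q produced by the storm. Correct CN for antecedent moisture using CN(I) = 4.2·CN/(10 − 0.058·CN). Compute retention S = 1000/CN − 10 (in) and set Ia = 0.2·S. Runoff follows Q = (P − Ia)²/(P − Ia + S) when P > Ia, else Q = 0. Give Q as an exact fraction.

Q = 2210598289/1511725180 in ≈ 1.462 in

Adjust CN=61 to AMC I: 4.2·61/(10 − 0.058·61) → (1281/5) ÷ (3231/500) = 42700/1077 ≈ 39.647
Max retention: S = 1000/(42700/1077) − 10 = 6500/427 in (≈ 15.222 in)
Ia = 0.2S: 0.2·15.222 = 3.044 in (exactly 1300/427)
Excess rainfall: 8.550 − 3.044 = 5.506 in; P > Ia so Q > 0
Runoff Q = (P−Ia)²/(P−Ia+S) = (5.506)²/(5.506+15.222) = 2210598289/1511725180 ≈ 1.462 in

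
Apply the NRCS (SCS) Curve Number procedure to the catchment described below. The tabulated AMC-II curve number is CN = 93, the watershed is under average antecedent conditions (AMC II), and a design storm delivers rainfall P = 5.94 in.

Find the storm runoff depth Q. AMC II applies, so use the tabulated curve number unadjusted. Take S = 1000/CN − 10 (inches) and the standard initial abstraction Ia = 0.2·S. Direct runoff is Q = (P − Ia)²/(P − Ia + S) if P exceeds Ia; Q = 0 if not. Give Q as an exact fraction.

Q = 724740241/141457650 in ≈ 5.123 in

AMC II — tabulated CN = 93 applies directly.
Retention S: 1000/CN − 10 with CN=93.000 → S = 70/93 ≈ 0.753 in
Ia = 0.2S: 0.2·0.753 = 0.151 in (exactly 14/93)
Excess rainfall: 5.940 − 0.151 = 5.789 in; P > Ia so Q > 0
Q: (26921/4650)² ÷ (30421/4650) = 724740241/141457650 in (≈ 5.123 in)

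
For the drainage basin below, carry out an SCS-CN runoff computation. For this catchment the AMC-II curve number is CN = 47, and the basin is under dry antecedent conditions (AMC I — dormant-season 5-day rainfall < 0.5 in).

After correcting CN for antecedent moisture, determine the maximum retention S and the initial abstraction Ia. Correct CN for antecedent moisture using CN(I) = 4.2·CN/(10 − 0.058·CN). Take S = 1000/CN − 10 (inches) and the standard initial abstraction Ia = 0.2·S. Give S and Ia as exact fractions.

Dry (AMC I): CN(I) = 4.2·47/(10 − 0.058·47) = (987/5)/(3637/500) = 98700/3637 ≈ 27.138
S = 1000/(98700/3637) − 10 = 26500/987 in ≈ 26.849 in
Ia = 0.2S: 0.2·26.849 = 5.370 in (exactly 5300/987)

S = 26500/987 in ≈ 26.849 in; Ia = 5300/987 in ≈ 5.370 in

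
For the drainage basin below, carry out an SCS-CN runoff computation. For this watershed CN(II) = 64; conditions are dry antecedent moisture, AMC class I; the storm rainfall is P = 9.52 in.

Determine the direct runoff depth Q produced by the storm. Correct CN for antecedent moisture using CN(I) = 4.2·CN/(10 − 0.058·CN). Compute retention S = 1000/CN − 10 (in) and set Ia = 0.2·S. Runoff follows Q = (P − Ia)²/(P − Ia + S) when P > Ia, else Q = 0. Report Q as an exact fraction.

Adjust CN=64 to AMC I: 4.2·64/(10 − 0.058·64) → (1344/5) ÷ (786/125) = 5600/131 ≈ 42.748
Retention S: 1000/CN − 10 with CN=42.748 → S = 375/28 ≈ 13.393 in
Ia = 0.2S: 0.2·13.393 = 2.679 in (exactly 75/28)
Since P=9.520 > Ia=2.679: effective rainfall P−Ia = 4789/700 in
Q = (4789/700)²/((4789/700) + 375/28) = (22934521/490000)/(3541/175) = 22934521/9914800 in ≈ 2.313 in

Q = 22934521/9914800 in ≈ 2.313 in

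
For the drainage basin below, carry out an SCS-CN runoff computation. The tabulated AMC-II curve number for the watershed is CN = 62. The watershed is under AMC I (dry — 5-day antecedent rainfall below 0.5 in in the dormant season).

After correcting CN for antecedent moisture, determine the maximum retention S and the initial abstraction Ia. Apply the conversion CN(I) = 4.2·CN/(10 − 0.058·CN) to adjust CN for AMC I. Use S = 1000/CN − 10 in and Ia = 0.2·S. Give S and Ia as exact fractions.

Dry (AMC I): CN(I) = 4.2·62/(10 − 0.058·62) = (1302/5)/(1601/250) = 65100/1601 ≈ 40.662
Max retention: S = 1000/(65100/1601) − 10 = 9500/651 in (≈ 14.593 in)
Initial abstraction Ia = S/5 = (9500/651)/5 = 1900/651 ≈ 2.919 in

S = 9500/651 in ≈ 14.593 in; Ia = 1900/651 in ≈ 2.919 in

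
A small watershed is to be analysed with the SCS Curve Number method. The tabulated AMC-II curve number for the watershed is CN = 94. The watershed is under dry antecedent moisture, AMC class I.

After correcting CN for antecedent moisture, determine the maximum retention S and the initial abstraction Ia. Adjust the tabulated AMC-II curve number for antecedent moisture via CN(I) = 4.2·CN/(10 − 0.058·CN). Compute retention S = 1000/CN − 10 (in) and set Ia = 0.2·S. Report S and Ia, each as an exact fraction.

CN(I) from CN(II)=94: (4.2·94)/(10 − 0.058·94) = 32900/379 ≈ 86.807
S = 1000/(32900/379) − 10 = 500/329 in ≈ 1.520 in
Ia = 0.2·(500/329) = 100/329 in ≈ 0.304 in

S = 500/329 in ≈ 1.520 in; Ia = 100/329 in ≈ 0.304 in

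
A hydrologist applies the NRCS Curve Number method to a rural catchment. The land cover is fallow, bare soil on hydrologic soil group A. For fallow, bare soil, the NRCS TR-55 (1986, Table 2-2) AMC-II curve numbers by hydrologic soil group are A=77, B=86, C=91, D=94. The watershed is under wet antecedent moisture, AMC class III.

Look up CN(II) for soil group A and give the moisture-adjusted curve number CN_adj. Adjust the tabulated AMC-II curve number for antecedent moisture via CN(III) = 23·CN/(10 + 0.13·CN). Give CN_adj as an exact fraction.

NRCS table: fallow, bare soil, soil group A → CN(II) = 77
Adjust CN=77 to AMC III: 23·77/(10 + 0.13·77) → 1771 ÷ (2001/100) = 7700/87 ≈ 88.506

CN_adj = 7700/87 ≈ 88.506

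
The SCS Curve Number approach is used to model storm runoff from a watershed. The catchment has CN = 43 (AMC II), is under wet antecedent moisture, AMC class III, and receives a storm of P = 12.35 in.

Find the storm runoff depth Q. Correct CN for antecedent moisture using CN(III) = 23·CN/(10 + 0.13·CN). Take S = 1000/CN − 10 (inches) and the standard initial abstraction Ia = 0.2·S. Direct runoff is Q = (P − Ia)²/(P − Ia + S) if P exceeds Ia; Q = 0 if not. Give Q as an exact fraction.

Q = 2581827331/349255460 in ≈ 7.392 in

Wet (AMC III): CN(III) = 23·43/(10 + 0.13·43) = 989/(1559/100) = 98900/1559 ≈ 63.438
Retention S: 1000/CN − 10 with CN=63.438 → S = 5700/989 ≈ 5.763 in
Ia = 0.2S: 0.2·5.763 = 1.153 in (exactly 1140/989)
P − Ia = 12.350 − 1.153 = 221483/19780 ≈ 11.197 in (> 0, runoff occurs)
Runoff Q = (P−Ia)²/(P−Ia+S) = (11.197)²/(11.197+5.763) = 2581827331/349255460 ≈ 7.392 in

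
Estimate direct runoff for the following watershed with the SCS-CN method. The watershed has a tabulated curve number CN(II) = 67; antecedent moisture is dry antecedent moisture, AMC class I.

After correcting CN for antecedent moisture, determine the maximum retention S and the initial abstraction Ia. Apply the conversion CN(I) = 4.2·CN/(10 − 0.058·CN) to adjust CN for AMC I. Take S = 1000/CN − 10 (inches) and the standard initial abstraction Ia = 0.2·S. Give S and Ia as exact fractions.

S = 5500/469 in ≈ 11.727 in; Ia = 1100/469 in ≈ 2.345 in

Dry (AMC I): CN(I) = 4.2·67/(10 − 0.058·67) = (1407/5)/(3057/500) = 46900/1019 ≈ 46.026
Retention S: 1000/CN − 10 with CN=46.026 → S = 5500/469 ≈ 11.727 in
Ia = 0.2S: 0.2·11.727 = 2.345 in (exactly 1100/469)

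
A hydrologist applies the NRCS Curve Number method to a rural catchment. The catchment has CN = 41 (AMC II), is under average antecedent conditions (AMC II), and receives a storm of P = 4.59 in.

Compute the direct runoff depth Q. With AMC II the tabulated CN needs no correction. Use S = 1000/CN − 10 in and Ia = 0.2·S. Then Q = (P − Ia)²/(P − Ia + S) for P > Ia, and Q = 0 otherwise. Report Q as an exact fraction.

Average conditions: CN = 41 (no AMC adjustment).
Max retention: S = 1000/41 − 10 = 590/41 in (≈ 14.390 in)
Ia = 0.2·(590/41) = 118/41 in ≈ 2.878 in
Excess rainfall: 4.590 − 2.878 = 1.712 in; P > Ia so Q > 0
Q = (7019/4100)²/((7019/4100) + 590/41) = (49266361/16810000)/(66019/4100) = 49266361/270677900 in ≈ 0.182 in

Q = 49266361/270677900 in ≈ 0.182 in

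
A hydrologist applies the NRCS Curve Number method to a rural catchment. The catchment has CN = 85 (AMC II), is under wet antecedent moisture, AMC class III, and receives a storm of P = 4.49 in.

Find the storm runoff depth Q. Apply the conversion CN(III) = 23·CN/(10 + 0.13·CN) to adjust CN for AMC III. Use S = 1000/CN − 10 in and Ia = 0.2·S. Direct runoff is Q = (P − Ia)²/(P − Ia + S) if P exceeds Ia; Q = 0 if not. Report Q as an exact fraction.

Adjust CN=85 to AMC III: 23·85/(10 + 0.13·85) → 1955 ÷ (421/20) = 39100/421 ≈ 92.874
Retention S: 1000/CN − 10 with CN=92.874 → S = 300/391 ≈ 0.767 in
Initial abstraction Ia = S/5 = (300/391)/5 = 60/391 ≈ 0.153 in
Excess rainfall: 4.490 − 0.153 = 4.337 in; P > Ia so Q > 0
Q = (169559/39100)²/((169559/39100) + 300/391) = (28750254481/1528810000)/(199559/39100) = 28750254481/7802756900 in ≈ 3.685 in

Q = 28750254481/7802756900 in ≈ 3.685 in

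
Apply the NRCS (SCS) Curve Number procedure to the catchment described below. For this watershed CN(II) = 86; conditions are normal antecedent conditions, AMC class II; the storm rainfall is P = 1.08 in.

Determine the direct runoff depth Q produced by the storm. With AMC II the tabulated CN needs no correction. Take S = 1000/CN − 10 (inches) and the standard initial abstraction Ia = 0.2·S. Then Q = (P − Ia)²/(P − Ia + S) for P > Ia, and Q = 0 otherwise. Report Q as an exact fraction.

Q = 657721/2753075 in ≈ 0.239 in

Average conditions: CN = 86 (no AMC adjustment).
Retention S: 1000/CN − 10 with CN=86.000 → S = 70/43 ≈ 1.628 in
Ia = 0.2S: 0.2·1.628 = 0.326 in (exactly 14/43)
P − Ia = 1.080 − 0.326 = 811/1075 ≈ 0.754 in (> 0, runoff occurs)
Q: (811/1075)² ÷ (2561/1075) = 657721/2753075 in (≈ 0.239 in)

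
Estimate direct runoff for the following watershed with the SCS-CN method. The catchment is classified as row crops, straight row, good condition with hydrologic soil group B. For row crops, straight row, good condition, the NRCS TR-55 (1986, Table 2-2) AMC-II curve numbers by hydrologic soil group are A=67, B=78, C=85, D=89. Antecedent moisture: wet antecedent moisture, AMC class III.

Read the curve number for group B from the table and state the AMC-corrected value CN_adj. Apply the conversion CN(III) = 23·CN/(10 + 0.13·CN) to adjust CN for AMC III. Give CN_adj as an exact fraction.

CN_adj = 89700/1007 ≈ 89.076

NRCS table: row crops, straight row, good condition, soil group B → CN(II) = 78
Wet (AMC III): CN(III) = 23·78/(10 + 0.13·78) = 1794/(1007/50) = 89700/1007 ≈ 89.076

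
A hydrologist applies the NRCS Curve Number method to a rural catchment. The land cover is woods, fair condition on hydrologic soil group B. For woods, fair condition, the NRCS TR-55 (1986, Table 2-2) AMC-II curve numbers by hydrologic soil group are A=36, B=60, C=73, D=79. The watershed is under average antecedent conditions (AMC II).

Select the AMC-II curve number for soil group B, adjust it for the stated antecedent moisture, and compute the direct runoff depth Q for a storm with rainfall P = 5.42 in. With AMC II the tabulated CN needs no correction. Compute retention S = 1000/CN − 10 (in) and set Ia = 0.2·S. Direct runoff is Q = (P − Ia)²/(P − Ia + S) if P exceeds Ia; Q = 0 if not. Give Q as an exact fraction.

Q = 375769/241950 in ≈ 1.553 in

NRCS table: woods, fair condition, soil group B → CN(II) = 60
AMC II — tabulated CN = 60 applies directly.
Retention S: 1000/CN − 10 with CN=60.000 → S = 20/3 ≈ 6.667 in
Ia = 0.2·(20/3) = 4/3 in ≈ 1.333 in
Since P=5.420 > Ia=1.333: effective rainfall P−Ia = 613/150 in
Q = (613/150)²/((613/150) + 20/3) = (375769/22500)/(1613/150) = 375769/241950 in ≈ 1.553 in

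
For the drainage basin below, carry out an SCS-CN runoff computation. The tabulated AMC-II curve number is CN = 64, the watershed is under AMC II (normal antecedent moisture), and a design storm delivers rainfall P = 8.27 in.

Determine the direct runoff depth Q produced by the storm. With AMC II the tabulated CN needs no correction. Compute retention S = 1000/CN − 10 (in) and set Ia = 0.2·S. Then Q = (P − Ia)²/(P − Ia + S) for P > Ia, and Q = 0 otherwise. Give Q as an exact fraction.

CN(II) = 64; AMC II needs no correction.
Max retention: S = 1000/64 − 10 = 45/8 in (≈ 5.625 in)
Ia = 0.2·(45/8) = 9/8 in ≈ 1.125 in
Excess rainfall: 8.270 − 1.125 = 7.145 in; P > Ia so Q > 0
Q: (1429/200)² ÷ (1277/100) = 2042041/510800 in (≈ 3.998 in)

Q = 2042041/510800 in ≈ 3.998 in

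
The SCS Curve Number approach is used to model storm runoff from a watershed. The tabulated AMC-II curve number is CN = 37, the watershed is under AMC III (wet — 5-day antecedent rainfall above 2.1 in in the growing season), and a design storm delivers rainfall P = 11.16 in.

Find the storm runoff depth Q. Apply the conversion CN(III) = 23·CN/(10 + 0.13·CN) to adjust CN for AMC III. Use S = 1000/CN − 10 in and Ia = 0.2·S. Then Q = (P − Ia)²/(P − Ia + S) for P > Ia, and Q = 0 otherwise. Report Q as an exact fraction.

Q = 4711861449/859105775 in ≈ 5.485 in

CN(III) from CN(II)=37: (23·37)/(10 + 0.13·37) = 85100/1481 ≈ 57.461
S = 1000/(85100/1481) − 10 = 6300/851 in ≈ 7.403 in
Ia = 0.2·(6300/851) = 1260/851 in ≈ 1.481 in
Since P=11.160 > Ia=1.481: effective rainfall P−Ia = 205929/21275 in
Q = (205929/21275)²/((205929/21275) + 6300/851) = (42406753041/452625625)/(363429/21275) = 4711861449/859105775 in ≈ 5.485 in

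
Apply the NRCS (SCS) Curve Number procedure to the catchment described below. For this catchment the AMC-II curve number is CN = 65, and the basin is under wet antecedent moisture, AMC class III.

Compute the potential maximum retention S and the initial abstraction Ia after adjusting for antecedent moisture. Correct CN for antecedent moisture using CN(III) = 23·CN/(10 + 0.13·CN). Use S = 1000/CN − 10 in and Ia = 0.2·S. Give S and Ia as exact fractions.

S = 700/299 in ≈ 2.341 in; Ia = 140/299 in ≈ 0.468 in

Wet (AMC III): CN(III) = 23·65/(10 + 0.13·65) = 1495/(369/20) = 29900/369 ≈ 81.030
S = 1000/(29900/369) − 10 = 700/299 in ≈ 2.341 in
Ia = 0.2·(700/299) = 140/299 in ≈ 0.468 in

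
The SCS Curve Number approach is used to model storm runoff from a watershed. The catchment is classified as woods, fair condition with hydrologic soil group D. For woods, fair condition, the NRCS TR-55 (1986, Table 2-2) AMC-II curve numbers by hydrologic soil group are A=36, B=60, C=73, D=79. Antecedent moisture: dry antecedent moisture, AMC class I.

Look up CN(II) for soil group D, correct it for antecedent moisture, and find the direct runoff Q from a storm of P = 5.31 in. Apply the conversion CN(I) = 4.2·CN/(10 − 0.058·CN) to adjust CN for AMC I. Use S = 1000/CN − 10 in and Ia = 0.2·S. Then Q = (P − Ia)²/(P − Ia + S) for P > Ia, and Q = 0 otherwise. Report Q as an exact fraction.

Q = 1020738601/647397100 in ≈ 1.577 in

NRCS table: woods, fair condition, soil group D → CN(II) = 79
CN(I) from CN(II)=79: (4.2·79)/(10 − 0.058·79) = 7900/129 ≈ 61.240
S = 1000/(7900/129) − 10 = 500/79 in ≈ 6.329 in
Initial abstraction Ia = S/5 = (500/79)/5 = 100/79 ≈ 1.266 in
Since P=5.310 > Ia=1.266: effective rainfall P−Ia = 31949/7900 in
Q: (31949/7900)² ÷ (81949/7900) = 1020738601/647397100 in (≈ 1.577 in)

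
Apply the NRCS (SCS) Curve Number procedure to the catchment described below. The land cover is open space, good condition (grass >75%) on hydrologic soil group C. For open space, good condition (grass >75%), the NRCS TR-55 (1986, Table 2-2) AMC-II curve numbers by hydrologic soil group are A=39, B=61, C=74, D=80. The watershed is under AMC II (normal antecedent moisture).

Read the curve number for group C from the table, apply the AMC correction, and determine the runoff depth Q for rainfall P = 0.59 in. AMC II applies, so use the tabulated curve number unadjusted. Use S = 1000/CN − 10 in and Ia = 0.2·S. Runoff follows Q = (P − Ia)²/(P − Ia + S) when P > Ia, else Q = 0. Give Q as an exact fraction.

Q = 0 in ≈ 0.000 in

NRCS table: open space, good condition (grass >75%), soil group C → CN(II) = 74
Average conditions: CN = 74 (no AMC adjustment).
Max retention: S = 1000/74 − 10 = 130/37 in (≈ 3.514 in)
Ia = 0.2·(130/37) = 26/37 in ≈ 0.703 in
P = 0.590 ≤ Ia = 0.703 in: entire storm abstracted, Q = 0.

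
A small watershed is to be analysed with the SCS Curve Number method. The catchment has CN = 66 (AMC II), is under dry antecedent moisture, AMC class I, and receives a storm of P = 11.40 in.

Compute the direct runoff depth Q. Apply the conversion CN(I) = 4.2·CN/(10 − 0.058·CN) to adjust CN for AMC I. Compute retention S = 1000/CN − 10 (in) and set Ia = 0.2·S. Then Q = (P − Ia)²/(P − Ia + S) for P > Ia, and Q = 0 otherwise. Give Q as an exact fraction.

Q = 961062001/254680965 in ≈ 3.774 in

Dry (AMC I): CN(I) = 4.2·66/(10 − 0.058·66) = (1386/5)/(1543/250) = 69300/1543 ≈ 44.913
S = 1000/(69300/1543) − 10 = 8500/693 in ≈ 12.266 in
Ia = 0.2S: 0.2·12.266 = 2.453 in (exactly 1700/693)
Since P=11.400 > Ia=2.453: effective rainfall P−Ia = 31001/3465 in
Q = (31001/3465)²/((31001/3465) + 8500/693) = (961062001/12006225)/(73501/3465) = 961062001/254680965 in ≈ 3.774 in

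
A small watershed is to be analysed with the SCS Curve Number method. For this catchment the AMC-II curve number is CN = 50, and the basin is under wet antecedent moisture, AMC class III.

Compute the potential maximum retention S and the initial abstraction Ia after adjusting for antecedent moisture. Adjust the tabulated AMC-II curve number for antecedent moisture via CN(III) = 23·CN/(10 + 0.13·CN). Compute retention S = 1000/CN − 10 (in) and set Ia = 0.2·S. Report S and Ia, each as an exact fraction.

S = 100/23 in ≈ 4.348 in; Ia = 20/23 in ≈ 0.870 in

Wet (AMC III): CN(III) = 23·50/(10 + 0.13·50) = 1150/(33/2) = 2300/33 ≈ 69.697
S = 1000/(2300/33) − 10 = 100/23 in ≈ 4.348 in
Ia = 0.2·(100/23) = 20/23 in ≈ 0.870 in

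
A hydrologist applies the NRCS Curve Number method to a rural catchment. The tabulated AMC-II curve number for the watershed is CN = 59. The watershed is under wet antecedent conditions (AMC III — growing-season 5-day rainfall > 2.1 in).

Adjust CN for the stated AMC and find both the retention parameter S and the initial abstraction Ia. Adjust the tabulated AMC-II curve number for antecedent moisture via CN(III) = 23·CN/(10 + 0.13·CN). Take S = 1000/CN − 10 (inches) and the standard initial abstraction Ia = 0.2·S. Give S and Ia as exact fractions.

S = 4100/1357 in ≈ 3.021 in; Ia = 820/1357 in ≈ 0.604 in

Wet (AMC III): CN(III) = 23·59/(10 + 0.13·59) = 1357/(1767/100) = 135700/1767 ≈ 76.797
S = 1000/(135700/1767) − 10 = 4100/1357 in ≈ 3.021 in
Ia = 0.2·(4100/1357) = 820/1357 in ≈ 0.604 in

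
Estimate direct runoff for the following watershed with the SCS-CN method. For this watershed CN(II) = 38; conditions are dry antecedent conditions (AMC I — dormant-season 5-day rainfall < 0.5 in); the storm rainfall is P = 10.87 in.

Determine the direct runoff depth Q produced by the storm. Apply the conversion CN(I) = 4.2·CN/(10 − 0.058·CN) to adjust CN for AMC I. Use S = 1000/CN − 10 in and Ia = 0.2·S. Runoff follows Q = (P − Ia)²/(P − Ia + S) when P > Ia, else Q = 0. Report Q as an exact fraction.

Dry (AMC I): CN(I) = 4.2·38/(10 − 0.058·38) = (798/5)/(1949/250) = 39900/1949 ≈ 20.472
Retention S: 1000/CN − 10 with CN=20.472 → S = 15500/399 ≈ 38.847 in
Initial abstraction Ia = S/5 = (15500/399)/5 = 3100/399 ≈ 7.769 in
P − Ia = 10.870 − 7.769 = 123713/39900 ≈ 3.101 in (> 0, runoff occurs)
Runoff Q = (P−Ia)²/(P−Ia+S) = (3.101)²/(3.101+38.847) = 15304906369/66781148700 ≈ 0.229 in

Q = 15304906369/66781148700 in ≈ 0.229 in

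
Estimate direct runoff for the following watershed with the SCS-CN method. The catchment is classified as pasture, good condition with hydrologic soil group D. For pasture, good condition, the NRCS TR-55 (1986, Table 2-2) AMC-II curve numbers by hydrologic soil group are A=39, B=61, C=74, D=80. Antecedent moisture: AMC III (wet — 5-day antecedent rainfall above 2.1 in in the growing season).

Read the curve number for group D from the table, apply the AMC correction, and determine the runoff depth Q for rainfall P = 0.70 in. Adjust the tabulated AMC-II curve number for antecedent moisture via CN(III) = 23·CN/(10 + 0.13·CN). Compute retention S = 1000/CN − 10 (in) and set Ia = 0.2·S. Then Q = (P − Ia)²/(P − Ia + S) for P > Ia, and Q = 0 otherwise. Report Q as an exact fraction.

NRCS table: pasture, good condition, soil group D → CN(II) = 80
Adjust CN=80 to AMC III: 23·80/(10 + 0.13·80) → 1840 ÷ (102/5) = 4600/51 ≈ 90.196
S = 1000/(4600/51) − 10 = 25/23 in ≈ 1.087 in
Initial abstraction Ia = S/5 = (25/23)/5 = 5/23 ≈ 0.217 in
Since P=0.700 > Ia=0.217: effective rainfall P−Ia = 111/230 in
Runoff Q = (P−Ia)²/(P−Ia+S) = (0.483)²/(0.483+1.087) = 12321/83030 ≈ 0.148 in

Q = 12321/83030 in ≈ 0.148 in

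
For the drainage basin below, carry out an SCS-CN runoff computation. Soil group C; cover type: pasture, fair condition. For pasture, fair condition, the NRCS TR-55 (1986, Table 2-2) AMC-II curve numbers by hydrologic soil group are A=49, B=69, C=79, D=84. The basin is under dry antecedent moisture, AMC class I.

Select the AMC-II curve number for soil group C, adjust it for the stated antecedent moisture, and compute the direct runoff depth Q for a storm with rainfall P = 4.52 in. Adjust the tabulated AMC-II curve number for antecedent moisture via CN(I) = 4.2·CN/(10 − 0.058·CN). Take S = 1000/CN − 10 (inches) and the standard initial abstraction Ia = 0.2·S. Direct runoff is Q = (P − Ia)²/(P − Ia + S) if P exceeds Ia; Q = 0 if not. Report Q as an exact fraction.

Q = 41306329/37380825 in ≈ 1.105 in

NRCS table: pasture, fair condition, soil group C → CN(II) = 79
CN(I) from CN(II)=79: (4.2·79)/(10 − 0.058·79) = 7900/129 ≈ 61.240
S = 1000/(7900/129) − 10 = 500/79 in ≈ 6.329 in
Ia = 0.2·(500/79) = 100/79 in ≈ 1.266 in
Since P=4.520 > Ia=1.266: effective rainfall P−Ia = 6427/1975 in
Q: (6427/1975)² ÷ (18927/1975) = 41306329/37380825 in (≈ 1.105 in)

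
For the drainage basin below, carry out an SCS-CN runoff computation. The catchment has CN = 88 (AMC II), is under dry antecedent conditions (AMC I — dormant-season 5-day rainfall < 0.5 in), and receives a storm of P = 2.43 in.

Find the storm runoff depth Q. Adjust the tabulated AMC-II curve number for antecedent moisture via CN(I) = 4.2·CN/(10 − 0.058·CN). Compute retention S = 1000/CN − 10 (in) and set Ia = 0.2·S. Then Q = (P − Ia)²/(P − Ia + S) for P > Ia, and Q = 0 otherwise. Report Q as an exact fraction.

Q = 187991521/298074700 in ≈ 0.631 in

Dry (AMC I): CN(I) = 4.2·88/(10 − 0.058·88) = (1848/5)/(612/125) = 3850/51 ≈ 75.490
Max retention: S = 1000/(3850/51) − 10 = 250/77 in (≈ 3.247 in)
Ia = 0.2S: 0.2·3.247 = 0.649 in (exactly 50/77)
Excess rainfall: 2.430 − 0.649 = 1.781 in; P > Ia so Q > 0
Runoff Q = (P−Ia)²/(P−Ia+S) = (1.781)²/(1.781+3.247) = 187991521/298074700 ≈ 0.631 in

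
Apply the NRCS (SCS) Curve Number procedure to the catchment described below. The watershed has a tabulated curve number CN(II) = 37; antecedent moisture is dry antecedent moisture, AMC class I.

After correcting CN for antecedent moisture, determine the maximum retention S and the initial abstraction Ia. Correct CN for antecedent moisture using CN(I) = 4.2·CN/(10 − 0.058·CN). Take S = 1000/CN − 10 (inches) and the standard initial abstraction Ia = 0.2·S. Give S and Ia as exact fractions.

S = 1500/37 in ≈ 40.541 in; Ia = 300/37 in ≈ 8.108 in

Adjust CN=37 to AMC I: 4.2·37/(10 − 0.058·37) → (777/5) ÷ (3927/500) = 3700/187 ≈ 19.786
Max retention: S = 1000/(3700/187) − 10 = 1500/37 in (≈ 40.541 in)
Ia = 0.2·(1500/37) = 300/37 in ≈ 8.108 in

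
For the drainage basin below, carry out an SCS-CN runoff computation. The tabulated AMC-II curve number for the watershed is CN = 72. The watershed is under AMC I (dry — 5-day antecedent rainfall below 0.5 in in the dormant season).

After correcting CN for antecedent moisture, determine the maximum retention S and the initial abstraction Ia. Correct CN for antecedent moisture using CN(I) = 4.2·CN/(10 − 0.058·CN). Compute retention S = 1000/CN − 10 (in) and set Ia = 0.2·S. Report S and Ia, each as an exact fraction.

Adjust CN=72 to AMC I: 4.2·72/(10 − 0.058·72) → (1512/5) ÷ (728/125) = 675/13 ≈ 51.923
Max retention: S = 1000/(675/13) − 10 = 250/27 in (≈ 9.259 in)
Ia = 0.2S: 0.2·9.259 = 1.852 in (exactly 50/27)

S = 250/27 in ≈ 9.259 in; Ia = 50/27 in ≈ 1.852 in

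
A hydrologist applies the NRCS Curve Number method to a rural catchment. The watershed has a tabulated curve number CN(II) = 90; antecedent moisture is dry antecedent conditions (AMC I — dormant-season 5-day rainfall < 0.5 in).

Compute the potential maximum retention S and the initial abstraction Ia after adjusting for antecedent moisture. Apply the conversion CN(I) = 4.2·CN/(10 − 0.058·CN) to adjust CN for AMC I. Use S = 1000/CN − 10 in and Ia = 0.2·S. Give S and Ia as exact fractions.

S = 500/189 in ≈ 2.646 in; Ia = 100/189 in ≈ 0.529 in

Dry (AMC I): CN(I) = 4.2·90/(10 − 0.058·90) = 378/(239/50) = 18900/239 ≈ 79.079
Max retention: S = 1000/(18900/239) − 10 = 500/189 in (≈ 2.646 in)
Ia = 0.2S: 0.2·2.646 = 0.529 in (exactly 100/189)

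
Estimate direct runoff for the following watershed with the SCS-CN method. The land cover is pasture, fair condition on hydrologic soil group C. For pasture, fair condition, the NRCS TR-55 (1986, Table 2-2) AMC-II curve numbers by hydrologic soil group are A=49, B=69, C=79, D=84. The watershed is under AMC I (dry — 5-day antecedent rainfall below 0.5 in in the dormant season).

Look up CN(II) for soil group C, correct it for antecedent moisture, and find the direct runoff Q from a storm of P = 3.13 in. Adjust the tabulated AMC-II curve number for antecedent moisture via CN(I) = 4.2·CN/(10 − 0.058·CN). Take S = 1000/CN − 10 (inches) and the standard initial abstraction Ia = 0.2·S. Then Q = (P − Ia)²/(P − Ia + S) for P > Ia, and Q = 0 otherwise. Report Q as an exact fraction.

Q = 216884529/511343300 in ≈ 0.424 in

NRCS table: pasture, fair condition, soil group C → CN(II) = 79
CN(I) from CN(II)=79: (4.2·79)/(10 − 0.058·79) = 7900/129 ≈ 61.240
Retention S: 1000/CN − 10 with CN=61.240 → S = 500/79 ≈ 6.329 in
Ia = 0.2·(500/79) = 100/79 in ≈ 1.266 in
Excess rainfall: 3.130 − 1.266 = 1.864 in; P > Ia so Q > 0
Runoff Q = (P−Ia)²/(P−Ia+S) = (1.864)²/(1.864+6.329) = 216884529/511343300 ≈ 0.424 in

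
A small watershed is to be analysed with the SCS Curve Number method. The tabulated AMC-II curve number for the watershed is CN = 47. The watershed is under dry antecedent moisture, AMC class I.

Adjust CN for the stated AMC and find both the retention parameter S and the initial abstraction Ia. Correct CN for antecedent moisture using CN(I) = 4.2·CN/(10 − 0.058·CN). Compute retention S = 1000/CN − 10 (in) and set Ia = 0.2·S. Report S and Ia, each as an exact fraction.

S = 26500/987 in ≈ 26.849 in; Ia = 5300/987 in ≈ 5.370 in

Dry (AMC I): CN(I) = 4.2·47/(10 − 0.058·47) = (987/5)/(3637/500) = 98700/3637 ≈ 27.138
S = 1000/(98700/3637) − 10 = 26500/987 in ≈ 26.849 in
Ia = 0.2S: 0.2·26.849 = 5.370 in (exactly 5300/987)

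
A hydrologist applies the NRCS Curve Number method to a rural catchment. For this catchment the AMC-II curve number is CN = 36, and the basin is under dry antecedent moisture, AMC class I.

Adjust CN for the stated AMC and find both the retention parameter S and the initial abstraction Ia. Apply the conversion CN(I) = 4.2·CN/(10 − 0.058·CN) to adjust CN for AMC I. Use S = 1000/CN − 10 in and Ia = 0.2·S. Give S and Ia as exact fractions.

S = 8000/189 in ≈ 42.328 in; Ia = 1600/189 in ≈ 8.466 in

Dry (AMC I): CN(I) = 4.2·36/(10 − 0.058·36) = (756/5)/(989/125) = 18900/989 ≈ 19.110
Max retention: S = 1000/(18900/989) − 10 = 8000/189 in (≈ 42.328 in)
Ia = 0.2S: 0.2·42.328 = 8.466 in (exactly 1600/189)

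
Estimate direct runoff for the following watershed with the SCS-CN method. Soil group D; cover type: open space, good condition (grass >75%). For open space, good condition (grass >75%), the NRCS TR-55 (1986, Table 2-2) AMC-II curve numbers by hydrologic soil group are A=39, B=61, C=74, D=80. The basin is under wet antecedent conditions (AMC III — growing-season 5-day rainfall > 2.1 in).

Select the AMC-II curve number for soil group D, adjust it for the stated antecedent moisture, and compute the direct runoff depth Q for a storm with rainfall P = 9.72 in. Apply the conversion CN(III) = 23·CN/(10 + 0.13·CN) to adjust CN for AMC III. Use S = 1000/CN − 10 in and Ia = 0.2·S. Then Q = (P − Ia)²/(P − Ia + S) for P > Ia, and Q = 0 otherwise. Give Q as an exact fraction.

Q = 29855296/3501175 in ≈ 8.527 in

NRCS table: open space, good condition (grass >75%), soil group D → CN(II) = 80
CN(III) from CN(II)=80: (23·80)/(10 + 0.13·80) = 4600/51 ≈ 90.196
Max retention: S = 1000/(4600/51) − 10 = 25/23 in (≈ 1.087 in)
Initial abstraction Ia = S/5 = (25/23)/5 = 5/23 ≈ 0.217 in
P − Ia = 9.720 − 0.217 = 5464/575 ≈ 9.503 in (> 0, runoff occurs)
Runoff Q = (P−Ia)²/(P−Ia+S) = (9.503)²/(9.503+1.087) = 29855296/3501175 ≈ 8.527 in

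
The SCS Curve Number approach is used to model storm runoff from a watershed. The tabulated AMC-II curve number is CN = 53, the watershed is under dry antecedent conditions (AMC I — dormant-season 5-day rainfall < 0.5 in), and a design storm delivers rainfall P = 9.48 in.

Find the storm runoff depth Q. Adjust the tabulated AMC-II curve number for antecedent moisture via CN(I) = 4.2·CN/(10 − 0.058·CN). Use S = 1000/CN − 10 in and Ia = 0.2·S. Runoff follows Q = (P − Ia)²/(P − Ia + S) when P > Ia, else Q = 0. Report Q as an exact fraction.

Adjust CN=53 to AMC I: 4.2·53/(10 − 0.058·53) → (1113/5) ÷ (3463/500) = 111300/3463 ≈ 32.140
Max retention: S = 1000/(111300/3463) − 10 = 23500/1113 in (≈ 21.114 in)
Ia = 0.2·(23500/1113) = 4700/1113 in ≈ 4.223 in
P − Ia = 9.480 − 4.223 = 146281/27825 ≈ 5.257 in (> 0, runoff occurs)
Runoff Q = (P−Ia)²/(P−Ia+S) = (5.257)²/(5.257+21.114) = 21398130961/20417456325 ≈ 1.048 in

Q = 21398130961/20417456325 in ≈ 1.048 in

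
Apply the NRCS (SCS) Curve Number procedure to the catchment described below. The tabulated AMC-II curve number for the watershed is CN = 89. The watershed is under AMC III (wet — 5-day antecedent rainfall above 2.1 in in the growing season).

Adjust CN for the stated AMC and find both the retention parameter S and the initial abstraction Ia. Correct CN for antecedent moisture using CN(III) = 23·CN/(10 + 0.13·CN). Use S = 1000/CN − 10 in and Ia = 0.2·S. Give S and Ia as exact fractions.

Adjust CN=89 to AMC III: 23·89/(10 + 0.13·89) → 2047 ÷ (2157/100) = 204700/2157 ≈ 94.900
Retention S: 1000/CN − 10 with CN=94.900 → S = 1100/2047 ≈ 0.537 in
Initial abstraction Ia = S/5 = (1100/2047)/5 = 220/2047 ≈ 0.107 in

S = 1100/2047 in ≈ 0.537 in; Ia = 220/2047 in ≈ 0.107 in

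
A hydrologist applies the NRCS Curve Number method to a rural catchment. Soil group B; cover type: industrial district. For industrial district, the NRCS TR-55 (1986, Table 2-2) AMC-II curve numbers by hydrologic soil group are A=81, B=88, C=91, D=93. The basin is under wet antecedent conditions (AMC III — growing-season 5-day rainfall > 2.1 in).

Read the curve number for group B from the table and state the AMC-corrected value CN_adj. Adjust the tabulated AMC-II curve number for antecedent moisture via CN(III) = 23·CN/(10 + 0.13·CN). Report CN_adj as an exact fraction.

NRCS table: industrial district, soil group B → CN(II) = 88
Wet (AMC III): CN(III) = 23·88/(10 + 0.13·88) = 2024/(536/25) = 6325/67 ≈ 94.403

CN_adj = 6325/67 ≈ 94.403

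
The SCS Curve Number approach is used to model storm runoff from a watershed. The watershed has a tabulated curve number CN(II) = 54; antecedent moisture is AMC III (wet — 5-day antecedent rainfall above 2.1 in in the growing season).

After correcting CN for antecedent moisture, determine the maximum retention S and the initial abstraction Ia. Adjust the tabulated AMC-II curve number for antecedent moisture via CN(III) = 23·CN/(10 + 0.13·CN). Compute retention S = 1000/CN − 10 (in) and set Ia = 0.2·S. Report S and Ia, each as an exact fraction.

Wet (AMC III): CN(III) = 23·54/(10 + 0.13·54) = 1242/(851/50) = 2700/37 ≈ 72.973
Max retention: S = 1000/(2700/37) − 10 = 100/27 in (≈ 3.704 in)
Ia = 0.2·(100/27) = 20/27 in ≈ 0.741 in

S = 100/27 in ≈ 3.704 in; Ia = 20/27 in ≈ 0.741 in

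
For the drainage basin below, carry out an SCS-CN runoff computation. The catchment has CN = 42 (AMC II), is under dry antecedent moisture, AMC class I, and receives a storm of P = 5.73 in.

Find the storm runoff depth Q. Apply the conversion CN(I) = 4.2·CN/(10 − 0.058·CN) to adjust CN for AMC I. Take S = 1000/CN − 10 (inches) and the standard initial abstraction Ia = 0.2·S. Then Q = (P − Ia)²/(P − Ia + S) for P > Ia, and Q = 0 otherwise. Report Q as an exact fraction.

Dry (AMC I): CN(I) = 4.2·42/(10 − 0.058·42) = (882/5)/(1891/250) = 44100/1891 ≈ 23.321
Retention S: 1000/CN − 10 with CN=23.321 → S = 14500/441 ≈ 32.880 in
Ia = 0.2·(14500/441) = 2900/441 in ≈ 6.576 in
P = 5.730 ≤ Ia = 6.576 in: entire storm abstracted, Q = 0.

Q = 0 in ≈ 0.000 in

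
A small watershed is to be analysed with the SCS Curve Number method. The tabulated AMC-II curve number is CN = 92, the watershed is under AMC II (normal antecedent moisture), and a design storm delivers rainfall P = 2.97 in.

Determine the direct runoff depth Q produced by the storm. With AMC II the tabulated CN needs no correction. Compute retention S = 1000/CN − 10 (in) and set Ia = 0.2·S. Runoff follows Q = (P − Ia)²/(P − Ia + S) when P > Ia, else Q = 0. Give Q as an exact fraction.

Q = 41357761/19391300 in ≈ 2.133 in

CN(II) = 92; AMC II needs no correction.
S = 1000/92 − 10 = 20/23 in ≈ 0.870 in
Initial abstraction Ia = S/5 = (20/23)/5 = 4/23 ≈ 0.174 in
Excess rainfall: 2.970 − 0.174 = 2.796 in; P > Ia so Q > 0
Q: (6431/2300)² ÷ (8431/2300) = 41357761/19391300 in (≈ 2.133 in)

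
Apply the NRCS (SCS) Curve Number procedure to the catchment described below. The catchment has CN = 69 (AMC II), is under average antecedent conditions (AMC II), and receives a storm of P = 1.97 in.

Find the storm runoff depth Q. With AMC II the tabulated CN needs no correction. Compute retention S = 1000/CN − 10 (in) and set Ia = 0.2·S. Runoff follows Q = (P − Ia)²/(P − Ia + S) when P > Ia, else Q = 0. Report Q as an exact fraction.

CN(II) = 69; AMC II needs no correction.
Max retention: S = 1000/69 − 10 = 310/69 in (≈ 4.493 in)
Ia = 0.2·(310/69) = 62/69 in ≈ 0.899 in
Excess rainfall: 1.970 − 0.899 = 1.071 in; P > Ia so Q > 0
Q = (7393/6900)²/((7393/6900) + 310/69) = (54656449/47610000)/(38393/6900) = 54656449/264911700 in ≈ 0.206 in

Q = 54656449/264911700 in ≈ 0.206 in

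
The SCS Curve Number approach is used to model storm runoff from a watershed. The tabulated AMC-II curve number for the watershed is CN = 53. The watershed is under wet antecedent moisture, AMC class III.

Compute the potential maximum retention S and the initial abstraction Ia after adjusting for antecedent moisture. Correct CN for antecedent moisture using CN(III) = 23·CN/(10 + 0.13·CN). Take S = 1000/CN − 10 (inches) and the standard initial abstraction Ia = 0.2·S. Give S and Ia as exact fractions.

S = 4700/1219 in ≈ 3.856 in; Ia = 940/1219 in ≈ 0.771 in

Adjust CN=53 to AMC III: 23·53/(10 + 0.13·53) → 1219 ÷ (1689/100) = 121900/1689 ≈ 72.173
Max retention: S = 1000/(121900/1689) − 10 = 4700/1219 in (≈ 3.856 in)
Ia = 0.2·(4700/1219) = 940/1219 in ≈ 0.771 in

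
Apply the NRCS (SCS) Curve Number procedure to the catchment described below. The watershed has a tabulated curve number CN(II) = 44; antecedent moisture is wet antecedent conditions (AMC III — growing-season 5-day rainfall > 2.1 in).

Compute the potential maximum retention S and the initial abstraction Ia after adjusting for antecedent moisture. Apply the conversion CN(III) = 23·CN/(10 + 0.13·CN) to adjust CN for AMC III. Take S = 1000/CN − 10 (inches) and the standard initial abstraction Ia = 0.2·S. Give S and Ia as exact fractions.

Wet (AMC III): CN(III) = 23·44/(10 + 0.13·44) = 1012/(393/25) = 25300/393 ≈ 64.377
Retention S: 1000/CN − 10 with CN=64.377 → S = 1400/253 ≈ 5.534 in
Ia = 0.2S: 0.2·5.534 = 1.107 in (exactly 280/253)

S = 1400/253 in ≈ 5.534 in; Ia = 280/253 in ≈ 1.107 in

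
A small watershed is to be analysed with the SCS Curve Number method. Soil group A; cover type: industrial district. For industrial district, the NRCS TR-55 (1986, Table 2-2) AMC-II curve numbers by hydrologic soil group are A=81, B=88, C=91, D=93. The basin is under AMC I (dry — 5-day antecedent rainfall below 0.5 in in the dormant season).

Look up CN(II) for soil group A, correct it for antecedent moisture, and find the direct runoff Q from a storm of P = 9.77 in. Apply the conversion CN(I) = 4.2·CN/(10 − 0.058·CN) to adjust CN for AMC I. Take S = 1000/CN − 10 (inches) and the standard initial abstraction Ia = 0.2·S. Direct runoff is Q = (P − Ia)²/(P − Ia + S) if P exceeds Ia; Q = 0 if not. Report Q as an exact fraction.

NRCS table: industrial district, soil group A → CN(II) = 81
CN(I) from CN(II)=81: (4.2·81)/(10 − 0.058·81) = 170100/2651 ≈ 64.164
S = 1000/(170100/2651) − 10 = 9500/1701 in ≈ 5.585 in
Ia = 0.2S: 0.2·5.585 = 1.117 in (exactly 1900/1701)
Since P=9.770 > Ia=1.117: effective rainfall P−Ia = 1471877/170100 in
Runoff Q = (P−Ia)²/(P−Ia+S) = (8.653)²/(8.653+5.585) = 2166421903129/411961277700 ≈ 5.259 in

Q = 2166421903129/411961277700 in ≈ 5.259 in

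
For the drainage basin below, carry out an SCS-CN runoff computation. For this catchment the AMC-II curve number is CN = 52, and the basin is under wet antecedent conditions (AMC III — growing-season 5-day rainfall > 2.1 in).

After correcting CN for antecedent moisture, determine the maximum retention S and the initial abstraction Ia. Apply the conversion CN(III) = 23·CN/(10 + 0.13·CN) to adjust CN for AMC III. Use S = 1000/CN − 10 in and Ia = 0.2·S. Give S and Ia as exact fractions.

S = 1200/299 in ≈ 4.013 in; Ia = 240/299 in ≈ 0.803 in

Adjust CN=52 to AMC III: 23·52/(10 + 0.13·52) → 1196 ÷ (419/25) = 29900/419 ≈ 71.360
S = 1000/(29900/419) − 10 = 1200/299 in ≈ 4.013 in
Ia = 0.2S: 0.2·4.013 = 0.803 in (exactly 240/299)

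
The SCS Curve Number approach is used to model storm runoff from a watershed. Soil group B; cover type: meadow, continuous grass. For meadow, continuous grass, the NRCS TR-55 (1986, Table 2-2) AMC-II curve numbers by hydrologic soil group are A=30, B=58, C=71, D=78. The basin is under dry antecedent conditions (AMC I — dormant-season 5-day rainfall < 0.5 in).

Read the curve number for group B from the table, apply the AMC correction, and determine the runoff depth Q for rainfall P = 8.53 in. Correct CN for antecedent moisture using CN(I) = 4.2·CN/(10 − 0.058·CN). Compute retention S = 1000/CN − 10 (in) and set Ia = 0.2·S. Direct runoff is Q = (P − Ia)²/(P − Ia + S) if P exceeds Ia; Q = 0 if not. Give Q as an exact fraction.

NRCS table: meadow, continuous grass, soil group B → CN(II) = 58
Adjust CN=58 to AMC I: 4.2·58/(10 − 0.058·58) → (1218/5) ÷ (1659/250) = 2900/79 ≈ 36.709
Max retention: S = 1000/(2900/79) − 10 = 500/29 in (≈ 17.241 in)
Ia = 0.2S: 0.2·17.241 = 3.448 in (exactly 100/29)
Since P=8.530 > Ia=3.448: effective rainfall P−Ia = 14737/2900 in
Q: (14737/2900)² ÷ (64737/2900) = 217179169/187737300 in (≈ 1.157 in)

Q = 217179169/187737300 in ≈ 1.157 in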